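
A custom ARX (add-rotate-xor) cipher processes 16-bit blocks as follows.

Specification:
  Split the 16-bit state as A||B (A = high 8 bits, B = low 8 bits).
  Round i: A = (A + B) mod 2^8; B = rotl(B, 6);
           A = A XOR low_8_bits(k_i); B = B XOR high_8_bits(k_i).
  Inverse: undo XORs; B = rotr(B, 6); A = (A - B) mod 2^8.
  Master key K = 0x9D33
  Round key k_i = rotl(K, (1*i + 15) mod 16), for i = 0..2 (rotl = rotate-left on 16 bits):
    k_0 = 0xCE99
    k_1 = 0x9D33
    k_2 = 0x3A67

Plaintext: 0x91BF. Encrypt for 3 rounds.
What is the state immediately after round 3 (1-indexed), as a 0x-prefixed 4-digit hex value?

0xC94F

s_0 = plaintext = 0x91BF
s_1 = Round(s_0, k_0) = 0xC921
s_2 = Round(s_1, k_1) = 0xD9D5
s_3 = Round(s_2, k_2) = 0xC94F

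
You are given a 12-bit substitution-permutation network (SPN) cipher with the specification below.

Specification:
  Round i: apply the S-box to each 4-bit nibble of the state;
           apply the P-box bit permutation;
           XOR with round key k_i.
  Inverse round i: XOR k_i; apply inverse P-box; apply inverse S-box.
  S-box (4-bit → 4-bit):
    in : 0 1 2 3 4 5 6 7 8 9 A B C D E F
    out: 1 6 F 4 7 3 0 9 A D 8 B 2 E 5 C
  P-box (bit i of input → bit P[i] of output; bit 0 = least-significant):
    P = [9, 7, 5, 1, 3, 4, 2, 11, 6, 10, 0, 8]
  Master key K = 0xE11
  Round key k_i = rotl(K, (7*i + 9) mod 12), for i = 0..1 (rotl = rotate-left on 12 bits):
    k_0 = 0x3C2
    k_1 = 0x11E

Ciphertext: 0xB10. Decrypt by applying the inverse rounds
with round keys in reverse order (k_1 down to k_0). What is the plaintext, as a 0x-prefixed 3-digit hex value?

s_0 = ciphertext = 0xB10
s_1 = InvRound(s_0, k_1) = 0x697
s_2 = InvRound(s_1, k_0) = 0x216

0x216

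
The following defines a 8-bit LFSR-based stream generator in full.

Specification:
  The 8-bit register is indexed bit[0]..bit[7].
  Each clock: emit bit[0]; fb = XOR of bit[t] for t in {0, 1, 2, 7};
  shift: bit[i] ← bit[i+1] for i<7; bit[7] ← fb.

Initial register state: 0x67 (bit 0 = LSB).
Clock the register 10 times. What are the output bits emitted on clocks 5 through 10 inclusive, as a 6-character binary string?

reg_0 = 0x67
clock 1: out=1, reg = 0xB3
clock 2: out=1, reg = 0xD9
clock 3: out=1, reg = 0x6C
clock 4: out=0, reg = 0xB6
clock 5: out=0, reg = 0xDB
clock 6: out=1, reg = 0xED
clock 7: out=1, reg = 0xF6
clock 8: out=0, reg = 0xFB
clock 9: out=1, reg = 0xFD
clock 10: out=1, reg = 0xFE

011011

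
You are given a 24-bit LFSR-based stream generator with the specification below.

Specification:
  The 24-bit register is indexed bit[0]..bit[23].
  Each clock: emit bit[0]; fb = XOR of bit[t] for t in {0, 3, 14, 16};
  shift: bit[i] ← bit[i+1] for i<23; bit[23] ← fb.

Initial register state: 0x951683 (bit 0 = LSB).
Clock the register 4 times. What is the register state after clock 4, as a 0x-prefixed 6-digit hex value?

0x295168

reg_0 = 0x951683
clock 1: out=1, reg = 0x4A8B41
clock 2: out=1, reg = 0xA545A0
clock 3: out=0, reg = 0x52A2D0
clock 4: out=0, reg = 0x295168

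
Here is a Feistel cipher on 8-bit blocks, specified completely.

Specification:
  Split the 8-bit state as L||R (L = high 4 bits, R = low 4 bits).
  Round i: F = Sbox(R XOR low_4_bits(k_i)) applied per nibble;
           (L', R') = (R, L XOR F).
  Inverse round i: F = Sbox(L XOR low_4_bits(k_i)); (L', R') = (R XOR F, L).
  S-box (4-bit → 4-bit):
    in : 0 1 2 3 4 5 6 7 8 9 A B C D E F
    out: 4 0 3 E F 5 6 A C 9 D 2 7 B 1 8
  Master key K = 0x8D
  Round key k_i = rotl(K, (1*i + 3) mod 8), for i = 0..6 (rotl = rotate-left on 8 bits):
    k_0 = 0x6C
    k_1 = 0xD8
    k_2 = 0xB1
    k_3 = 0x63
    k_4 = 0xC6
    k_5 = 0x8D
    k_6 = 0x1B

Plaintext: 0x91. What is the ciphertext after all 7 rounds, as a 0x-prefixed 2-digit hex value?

s_0 = plaintext = 0x91
s_1 = Round(s_0, k_0) = 0x12
s_2 = Round(s_1, k_1) = 0x2C
s_3 = Round(s_2, k_2) = 0xC9
s_4 = Round(s_3, k_3) = 0x91
s_5 = Round(s_4, k_4) = 0x13
s_6 = Round(s_5, k_5) = 0x30
s_7 = Round(s_6, k_6) = 0x01

0x01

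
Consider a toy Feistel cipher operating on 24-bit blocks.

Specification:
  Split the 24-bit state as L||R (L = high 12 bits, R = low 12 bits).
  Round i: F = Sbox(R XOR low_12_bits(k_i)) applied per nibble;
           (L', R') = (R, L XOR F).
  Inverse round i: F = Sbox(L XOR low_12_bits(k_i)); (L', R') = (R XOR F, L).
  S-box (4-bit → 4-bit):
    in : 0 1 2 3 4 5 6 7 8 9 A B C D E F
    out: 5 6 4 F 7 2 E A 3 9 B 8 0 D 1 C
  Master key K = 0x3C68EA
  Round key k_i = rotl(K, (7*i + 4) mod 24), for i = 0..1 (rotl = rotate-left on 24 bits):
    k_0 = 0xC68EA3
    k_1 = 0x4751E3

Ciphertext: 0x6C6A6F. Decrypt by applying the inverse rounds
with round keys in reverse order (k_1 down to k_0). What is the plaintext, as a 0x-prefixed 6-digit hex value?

0x7F702D

s_0 = ciphertext = 0x6C6A6F
s_1 = InvRound(s_0, k_1) = 0x02D6C6
s_2 = InvRound(s_1, k_0) = 0x7F702D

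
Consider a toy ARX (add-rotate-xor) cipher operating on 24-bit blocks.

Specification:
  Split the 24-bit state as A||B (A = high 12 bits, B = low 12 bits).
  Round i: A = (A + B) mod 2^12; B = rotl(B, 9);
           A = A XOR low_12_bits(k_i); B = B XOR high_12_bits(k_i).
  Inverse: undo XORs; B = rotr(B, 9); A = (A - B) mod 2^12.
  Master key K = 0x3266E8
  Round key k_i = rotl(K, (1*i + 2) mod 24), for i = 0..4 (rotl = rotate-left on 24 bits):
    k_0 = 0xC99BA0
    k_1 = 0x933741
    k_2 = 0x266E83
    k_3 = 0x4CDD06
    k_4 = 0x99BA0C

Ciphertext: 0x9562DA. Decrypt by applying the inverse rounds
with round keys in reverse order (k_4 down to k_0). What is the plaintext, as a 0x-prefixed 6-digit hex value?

0x7E9AA6

s_0 = ciphertext = 0x9562DA
s_1 = InvRound(s_0, k_4) = 0x94DA0D
s_2 = InvRound(s_1, k_3) = 0xE44607
s_3 = InvRound(s_2, k_2) = 0xDBD30A
s_4 = InvRound(s_3, k_1) = 0x92F1CD
s_5 = InvRound(s_4, k_0) = 0x7E9AA6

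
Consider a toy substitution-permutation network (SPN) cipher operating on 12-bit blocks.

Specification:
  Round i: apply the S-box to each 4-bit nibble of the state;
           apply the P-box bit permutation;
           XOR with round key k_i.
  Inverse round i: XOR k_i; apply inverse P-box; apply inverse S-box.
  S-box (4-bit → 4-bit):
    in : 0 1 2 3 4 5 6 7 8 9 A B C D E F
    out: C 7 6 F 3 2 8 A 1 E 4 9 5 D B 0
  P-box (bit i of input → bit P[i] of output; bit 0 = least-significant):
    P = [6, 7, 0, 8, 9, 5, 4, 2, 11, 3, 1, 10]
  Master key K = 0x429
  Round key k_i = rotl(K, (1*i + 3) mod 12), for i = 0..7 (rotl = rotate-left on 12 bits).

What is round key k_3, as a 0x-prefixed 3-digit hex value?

K = 0x429
k_0 = rotl(K, (1*0+3) mod 12) = rotl(K, 3) = 0x14A
k_1 = rotl(K, (1*1+3) mod 12) = rotl(K, 4) = 0x294
k_2 = rotl(K, (1*2+3) mod 12) = rotl(K, 5) = 0x528
k_3 = rotl(K, (1*3+3) mod 12) = rotl(K, 6) = 0xA50

0xA50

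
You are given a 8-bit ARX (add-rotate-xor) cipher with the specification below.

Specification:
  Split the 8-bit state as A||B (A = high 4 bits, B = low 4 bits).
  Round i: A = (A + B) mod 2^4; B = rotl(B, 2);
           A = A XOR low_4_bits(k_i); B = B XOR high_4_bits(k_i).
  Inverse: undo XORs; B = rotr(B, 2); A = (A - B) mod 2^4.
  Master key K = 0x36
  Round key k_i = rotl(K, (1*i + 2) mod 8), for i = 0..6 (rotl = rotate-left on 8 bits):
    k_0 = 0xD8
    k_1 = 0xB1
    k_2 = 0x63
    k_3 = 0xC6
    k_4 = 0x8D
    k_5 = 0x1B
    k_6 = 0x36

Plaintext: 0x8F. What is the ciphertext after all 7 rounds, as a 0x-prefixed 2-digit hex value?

0x66

s_0 = plaintext = 0x8F
s_1 = Round(s_0, k_0) = 0xF2
s_2 = Round(s_1, k_1) = 0x03
s_3 = Round(s_2, k_2) = 0x0A
s_4 = Round(s_3, k_3) = 0xC6
s_5 = Round(s_4, k_4) = 0xF1
s_6 = Round(s_5, k_5) = 0xB5
s_7 = Round(s_6, k_6) = 0x66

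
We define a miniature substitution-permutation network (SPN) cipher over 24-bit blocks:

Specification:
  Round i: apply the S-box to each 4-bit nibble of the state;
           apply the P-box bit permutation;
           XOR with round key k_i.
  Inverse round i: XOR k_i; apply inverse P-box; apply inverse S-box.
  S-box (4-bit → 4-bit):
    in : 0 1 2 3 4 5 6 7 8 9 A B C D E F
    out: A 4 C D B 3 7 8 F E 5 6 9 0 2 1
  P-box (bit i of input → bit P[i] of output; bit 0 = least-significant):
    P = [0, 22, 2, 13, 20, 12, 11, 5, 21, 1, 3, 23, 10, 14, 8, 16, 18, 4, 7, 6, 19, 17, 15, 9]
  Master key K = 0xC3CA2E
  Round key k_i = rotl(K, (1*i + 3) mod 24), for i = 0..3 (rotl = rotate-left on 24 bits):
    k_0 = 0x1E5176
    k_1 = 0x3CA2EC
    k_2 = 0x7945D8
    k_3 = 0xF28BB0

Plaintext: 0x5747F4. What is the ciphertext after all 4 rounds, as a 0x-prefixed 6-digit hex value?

0x2F793D

s_0 = plaintext = 0x5747F4
s_1 = Round(s_0, k_0) = 0xC53537
s_2 = Round(s_1, k_1) = 0x018DDE
s_3 = Round(s_2, k_2) = 0x3A0258
s_4 = Round(s_3, k_3) = 0x2F793D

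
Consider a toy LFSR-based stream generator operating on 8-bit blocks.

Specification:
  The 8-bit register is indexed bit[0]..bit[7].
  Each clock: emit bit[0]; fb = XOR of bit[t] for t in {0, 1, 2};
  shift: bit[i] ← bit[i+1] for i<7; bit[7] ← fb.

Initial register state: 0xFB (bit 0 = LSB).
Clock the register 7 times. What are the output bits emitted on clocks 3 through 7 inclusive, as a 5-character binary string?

reg_0 = 0xFB
clock 1: out=1, reg = 0x7D
clock 2: out=1, reg = 0x3E
clock 3: out=0, reg = 0x1F
clock 4: out=1, reg = 0x8F
clock 5: out=1, reg = 0xC7
clock 6: out=1, reg = 0xE3
clock 7: out=1, reg = 0x71

01111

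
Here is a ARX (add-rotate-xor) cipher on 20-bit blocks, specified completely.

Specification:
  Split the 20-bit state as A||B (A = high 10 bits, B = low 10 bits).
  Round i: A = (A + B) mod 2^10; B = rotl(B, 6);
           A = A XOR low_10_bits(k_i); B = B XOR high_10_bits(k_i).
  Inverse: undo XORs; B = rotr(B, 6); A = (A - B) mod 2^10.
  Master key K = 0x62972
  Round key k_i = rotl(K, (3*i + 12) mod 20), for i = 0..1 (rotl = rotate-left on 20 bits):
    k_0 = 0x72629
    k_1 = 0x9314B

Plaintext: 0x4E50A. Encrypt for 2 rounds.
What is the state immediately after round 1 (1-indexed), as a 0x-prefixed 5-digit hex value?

0x1AB59

s_0 = plaintext = 0x4E50A
s_1 = Round(s_0, k_0) = 0x1AB59
s_2 = Round(s_1, k_1) = 0xA2039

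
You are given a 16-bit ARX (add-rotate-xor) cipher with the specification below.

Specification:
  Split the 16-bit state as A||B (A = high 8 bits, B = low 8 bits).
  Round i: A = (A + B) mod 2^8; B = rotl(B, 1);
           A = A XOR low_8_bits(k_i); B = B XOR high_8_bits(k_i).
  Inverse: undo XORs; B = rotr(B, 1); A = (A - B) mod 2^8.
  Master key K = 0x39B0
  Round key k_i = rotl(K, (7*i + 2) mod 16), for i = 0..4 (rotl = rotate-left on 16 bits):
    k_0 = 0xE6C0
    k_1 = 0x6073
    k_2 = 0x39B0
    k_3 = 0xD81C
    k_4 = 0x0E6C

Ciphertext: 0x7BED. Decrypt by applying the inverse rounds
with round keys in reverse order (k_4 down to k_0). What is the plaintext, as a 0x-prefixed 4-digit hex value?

0x3ADE

s_0 = ciphertext = 0x7BED
s_1 = InvRound(s_0, k_4) = 0x26F1
s_2 = InvRound(s_1, k_3) = 0xA694
s_3 = InvRound(s_2, k_2) = 0x40D6
s_4 = InvRound(s_3, k_1) = 0xD85B
s_5 = InvRound(s_4, k_0) = 0x3ADE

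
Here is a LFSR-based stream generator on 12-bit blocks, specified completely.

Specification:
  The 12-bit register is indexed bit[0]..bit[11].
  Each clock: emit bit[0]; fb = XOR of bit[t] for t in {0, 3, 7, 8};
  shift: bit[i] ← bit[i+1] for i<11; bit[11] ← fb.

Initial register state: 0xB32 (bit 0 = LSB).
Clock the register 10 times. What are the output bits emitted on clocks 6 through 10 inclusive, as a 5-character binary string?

reg_0 = 0xB32
clock 1: out=0, reg = 0xD99
clock 2: out=1, reg = 0x6CC
clock 3: out=0, reg = 0x366
clock 4: out=0, reg = 0x9B3
clock 5: out=1, reg = 0xCD9
clock 6: out=1, reg = 0xE6C
clock 7: out=0, reg = 0xF36
clock 8: out=0, reg = 0xF9B
clock 9: out=1, reg = 0x7CD
clock 10: out=1, reg = 0x3E6

10011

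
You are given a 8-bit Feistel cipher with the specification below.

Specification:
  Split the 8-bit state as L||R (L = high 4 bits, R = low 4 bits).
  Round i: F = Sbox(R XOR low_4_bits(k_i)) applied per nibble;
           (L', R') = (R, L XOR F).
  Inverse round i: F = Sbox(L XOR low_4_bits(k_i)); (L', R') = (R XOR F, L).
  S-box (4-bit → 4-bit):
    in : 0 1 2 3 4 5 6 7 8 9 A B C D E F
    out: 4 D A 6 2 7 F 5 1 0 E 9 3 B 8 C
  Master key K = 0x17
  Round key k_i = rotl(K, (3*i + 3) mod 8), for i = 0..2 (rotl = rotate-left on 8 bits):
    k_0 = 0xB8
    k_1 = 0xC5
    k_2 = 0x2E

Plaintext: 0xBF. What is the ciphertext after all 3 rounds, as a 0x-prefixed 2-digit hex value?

s_0 = plaintext = 0xBF
s_1 = Round(s_0, k_0) = 0xFE
s_2 = Round(s_1, k_1) = 0xE6
s_3 = Round(s_2, k_2) = 0x6F

0x6F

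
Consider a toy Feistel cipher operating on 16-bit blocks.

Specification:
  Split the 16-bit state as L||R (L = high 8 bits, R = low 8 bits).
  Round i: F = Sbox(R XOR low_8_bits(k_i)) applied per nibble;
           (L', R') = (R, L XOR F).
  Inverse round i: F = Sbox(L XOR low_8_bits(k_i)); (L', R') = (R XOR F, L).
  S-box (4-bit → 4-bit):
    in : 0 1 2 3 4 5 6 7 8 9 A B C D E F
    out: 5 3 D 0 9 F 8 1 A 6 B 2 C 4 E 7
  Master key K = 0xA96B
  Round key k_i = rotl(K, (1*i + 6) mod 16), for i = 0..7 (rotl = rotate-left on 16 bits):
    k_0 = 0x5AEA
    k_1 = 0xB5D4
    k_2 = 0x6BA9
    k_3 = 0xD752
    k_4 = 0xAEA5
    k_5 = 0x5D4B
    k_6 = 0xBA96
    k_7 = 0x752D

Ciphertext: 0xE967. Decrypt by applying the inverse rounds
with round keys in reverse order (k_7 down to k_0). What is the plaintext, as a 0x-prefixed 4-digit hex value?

0x008A

s_0 = ciphertext = 0xE967
s_1 = InvRound(s_0, k_7) = 0xAEE9
s_2 = InvRound(s_1, k_6) = 0xE3AE
s_3 = InvRound(s_2, k_5) = 0x14E3
s_4 = InvRound(s_3, k_4) = 0xC014
s_5 = InvRound(s_4, k_3) = 0x79C0
s_6 = InvRound(s_5, k_2) = 0x8579
s_7 = InvRound(s_6, k_1) = 0x8A85
s_8 = InvRound(s_7, k_0) = 0x008A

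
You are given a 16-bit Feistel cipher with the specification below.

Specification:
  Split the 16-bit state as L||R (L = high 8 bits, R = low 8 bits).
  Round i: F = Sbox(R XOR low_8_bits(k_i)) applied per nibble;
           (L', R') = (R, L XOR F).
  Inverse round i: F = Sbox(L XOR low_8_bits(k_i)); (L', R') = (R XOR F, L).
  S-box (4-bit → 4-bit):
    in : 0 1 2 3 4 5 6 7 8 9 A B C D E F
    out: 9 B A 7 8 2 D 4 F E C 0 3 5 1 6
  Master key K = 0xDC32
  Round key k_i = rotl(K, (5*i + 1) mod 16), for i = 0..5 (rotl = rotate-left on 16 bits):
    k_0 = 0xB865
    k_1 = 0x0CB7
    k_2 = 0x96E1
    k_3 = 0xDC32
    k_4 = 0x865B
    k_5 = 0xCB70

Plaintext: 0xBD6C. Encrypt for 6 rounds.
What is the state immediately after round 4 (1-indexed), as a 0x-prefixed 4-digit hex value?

s_0 = plaintext = 0xBD6C
s_1 = Round(s_0, k_0) = 0x6C23
s_2 = Round(s_1, k_1) = 0x2384
s_3 = Round(s_2, k_2) = 0x84F1
s_4 = Round(s_3, k_3) = 0xF1B3
s_5 = Round(s_4, k_4) = 0xB3EE
s_6 = Round(s_5, k_5) = 0xEE52

0xF1B3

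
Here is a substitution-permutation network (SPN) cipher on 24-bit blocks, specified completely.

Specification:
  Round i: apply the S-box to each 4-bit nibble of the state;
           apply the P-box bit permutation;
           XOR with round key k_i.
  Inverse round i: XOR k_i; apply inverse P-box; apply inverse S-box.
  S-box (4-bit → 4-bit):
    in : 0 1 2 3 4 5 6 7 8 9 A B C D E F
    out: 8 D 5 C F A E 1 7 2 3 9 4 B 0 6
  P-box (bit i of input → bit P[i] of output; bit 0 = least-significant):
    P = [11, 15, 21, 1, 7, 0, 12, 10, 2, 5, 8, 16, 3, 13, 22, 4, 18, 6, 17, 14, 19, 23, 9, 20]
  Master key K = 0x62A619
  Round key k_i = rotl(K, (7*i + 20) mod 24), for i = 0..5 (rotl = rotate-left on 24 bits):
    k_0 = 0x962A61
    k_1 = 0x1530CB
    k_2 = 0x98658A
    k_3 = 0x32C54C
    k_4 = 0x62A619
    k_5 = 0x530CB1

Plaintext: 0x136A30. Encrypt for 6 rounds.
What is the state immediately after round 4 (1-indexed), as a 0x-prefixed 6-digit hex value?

s_0 = plaintext = 0x136A30
s_1 = Round(s_0, k_0) = 0xCC5C57
s_2 = Round(s_1, k_1) = 0x171FDA
s_3 = Round(s_2, k_2) = 0xC4EA33
s_4 = Round(s_3, k_3) = 0x14932A
s_5 = Round(s_4, k_4) = 0x7D5DD9
s_6 = Round(s_5, k_5) = 0x5EE844

0x14932A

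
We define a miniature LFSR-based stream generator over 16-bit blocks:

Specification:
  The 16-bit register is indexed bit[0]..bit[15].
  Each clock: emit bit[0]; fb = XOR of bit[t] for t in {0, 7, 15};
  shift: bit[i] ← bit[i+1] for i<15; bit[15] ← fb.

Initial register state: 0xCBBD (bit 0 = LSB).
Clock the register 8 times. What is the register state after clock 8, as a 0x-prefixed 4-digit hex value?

0x19CB

reg_0 = 0xCBBD
clock 1: out=1, reg = 0xE5DE
clock 2: out=0, reg = 0x72EF
clock 3: out=1, reg = 0x3977
clock 4: out=1, reg = 0x9CBB
clock 5: out=1, reg = 0xCE5D
clock 6: out=1, reg = 0x672E
clock 7: out=0, reg = 0x3397
clock 8: out=1, reg = 0x19CB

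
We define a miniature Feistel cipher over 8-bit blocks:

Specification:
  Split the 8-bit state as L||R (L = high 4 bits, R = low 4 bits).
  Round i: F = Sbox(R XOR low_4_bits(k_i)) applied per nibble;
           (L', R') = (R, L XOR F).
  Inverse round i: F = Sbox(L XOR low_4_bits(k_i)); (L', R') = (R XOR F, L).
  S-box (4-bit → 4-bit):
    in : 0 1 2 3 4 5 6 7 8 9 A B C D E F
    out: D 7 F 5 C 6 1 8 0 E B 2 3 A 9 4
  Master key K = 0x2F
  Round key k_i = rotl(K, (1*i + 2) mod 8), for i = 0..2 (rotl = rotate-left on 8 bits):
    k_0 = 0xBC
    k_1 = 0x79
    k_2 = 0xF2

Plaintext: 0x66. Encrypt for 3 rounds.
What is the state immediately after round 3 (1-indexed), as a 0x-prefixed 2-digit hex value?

0xAD

s_0 = plaintext = 0x66
s_1 = Round(s_0, k_0) = 0x6D
s_2 = Round(s_1, k_1) = 0xDA
s_3 = Round(s_2, k_2) = 0xAD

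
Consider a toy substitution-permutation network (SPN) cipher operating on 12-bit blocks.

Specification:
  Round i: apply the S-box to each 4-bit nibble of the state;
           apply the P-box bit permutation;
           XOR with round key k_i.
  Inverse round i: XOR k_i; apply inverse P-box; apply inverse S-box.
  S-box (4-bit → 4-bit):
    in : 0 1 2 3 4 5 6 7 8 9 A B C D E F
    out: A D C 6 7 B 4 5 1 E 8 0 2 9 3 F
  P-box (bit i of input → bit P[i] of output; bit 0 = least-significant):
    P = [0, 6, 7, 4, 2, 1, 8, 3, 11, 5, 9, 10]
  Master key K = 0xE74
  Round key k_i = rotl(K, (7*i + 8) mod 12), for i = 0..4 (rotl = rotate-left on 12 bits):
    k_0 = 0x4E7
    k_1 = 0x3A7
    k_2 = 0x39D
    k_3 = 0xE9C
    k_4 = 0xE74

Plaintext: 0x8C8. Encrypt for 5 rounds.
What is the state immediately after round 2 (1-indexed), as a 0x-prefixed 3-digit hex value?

0x340

s_0 = plaintext = 0x8C8
s_1 = Round(s_0, k_0) = 0xCE4
s_2 = Round(s_1, k_1) = 0x340
s_3 = Round(s_2, k_2) = 0x0EB
s_4 = Round(s_3, k_3) = 0xABA
s_5 = Round(s_4, k_4) = 0xA64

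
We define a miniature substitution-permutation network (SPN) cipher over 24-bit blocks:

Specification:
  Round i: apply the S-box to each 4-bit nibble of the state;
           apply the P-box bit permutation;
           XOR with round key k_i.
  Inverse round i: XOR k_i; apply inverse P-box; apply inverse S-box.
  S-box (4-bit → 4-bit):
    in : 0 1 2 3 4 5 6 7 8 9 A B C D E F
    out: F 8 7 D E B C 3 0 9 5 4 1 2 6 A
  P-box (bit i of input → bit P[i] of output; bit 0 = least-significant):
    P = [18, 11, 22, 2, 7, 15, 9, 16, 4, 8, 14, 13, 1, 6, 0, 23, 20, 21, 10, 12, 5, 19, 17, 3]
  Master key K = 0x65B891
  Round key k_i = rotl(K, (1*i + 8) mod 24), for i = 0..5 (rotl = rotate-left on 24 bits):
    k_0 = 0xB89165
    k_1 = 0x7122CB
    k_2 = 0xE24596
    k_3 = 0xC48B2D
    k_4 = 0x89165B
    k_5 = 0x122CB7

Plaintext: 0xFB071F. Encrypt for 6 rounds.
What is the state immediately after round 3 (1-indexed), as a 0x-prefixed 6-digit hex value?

0x60B001

s_0 = plaintext = 0xFB071F
s_1 = Round(s_0, k_0) = 0x319C3A
s_2 = Round(s_1, k_1) = 0xB63071
s_3 = Round(s_2, k_2) = 0x60B001
s_4 = Round(s_3, k_3) = 0xF77CB0
s_5 = Round(s_4, k_4) = 0xF51C05
s_6 = Round(s_5, k_5) = 0xAFB62B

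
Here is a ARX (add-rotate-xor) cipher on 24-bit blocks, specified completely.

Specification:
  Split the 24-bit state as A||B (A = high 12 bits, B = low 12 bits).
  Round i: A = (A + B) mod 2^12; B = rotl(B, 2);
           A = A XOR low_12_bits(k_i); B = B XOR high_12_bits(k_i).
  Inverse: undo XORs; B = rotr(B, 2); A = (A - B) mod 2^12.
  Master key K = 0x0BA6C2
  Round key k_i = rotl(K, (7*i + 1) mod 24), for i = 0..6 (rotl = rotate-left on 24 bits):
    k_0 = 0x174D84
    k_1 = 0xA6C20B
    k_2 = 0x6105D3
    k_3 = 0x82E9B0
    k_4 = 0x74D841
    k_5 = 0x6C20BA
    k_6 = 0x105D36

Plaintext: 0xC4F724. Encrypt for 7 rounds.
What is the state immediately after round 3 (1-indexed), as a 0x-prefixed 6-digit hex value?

0x9011FF

s_0 = plaintext = 0xC4F724
s_1 = Round(s_0, k_0) = 0xEF7DE5
s_2 = Round(s_1, k_1) = 0xED7DFB
s_3 = Round(s_2, k_2) = 0x9011FF
s_4 = Round(s_3, k_3) = 0x2B0FD2
s_5 = Round(s_4, k_4) = 0xAC3806
s_6 = Round(s_5, k_5) = 0x2736D8
s_7 = Round(s_6, k_6) = 0x47DA64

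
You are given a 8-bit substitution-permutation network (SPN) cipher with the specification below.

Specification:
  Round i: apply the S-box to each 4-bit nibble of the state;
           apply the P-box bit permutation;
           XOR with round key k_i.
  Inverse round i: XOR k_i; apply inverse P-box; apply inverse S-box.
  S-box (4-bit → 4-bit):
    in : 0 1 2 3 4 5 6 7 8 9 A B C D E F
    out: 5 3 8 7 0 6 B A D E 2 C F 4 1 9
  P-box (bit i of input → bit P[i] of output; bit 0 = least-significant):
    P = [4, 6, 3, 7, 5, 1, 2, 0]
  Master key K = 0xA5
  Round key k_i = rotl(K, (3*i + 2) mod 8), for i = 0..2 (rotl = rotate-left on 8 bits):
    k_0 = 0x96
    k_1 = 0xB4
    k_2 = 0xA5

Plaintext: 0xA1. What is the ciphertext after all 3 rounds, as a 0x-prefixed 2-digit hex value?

0xFA

s_0 = plaintext = 0xA1
s_1 = Round(s_0, k_0) = 0xC4
s_2 = Round(s_1, k_1) = 0x93
s_3 = Round(s_2, k_2) = 0xFA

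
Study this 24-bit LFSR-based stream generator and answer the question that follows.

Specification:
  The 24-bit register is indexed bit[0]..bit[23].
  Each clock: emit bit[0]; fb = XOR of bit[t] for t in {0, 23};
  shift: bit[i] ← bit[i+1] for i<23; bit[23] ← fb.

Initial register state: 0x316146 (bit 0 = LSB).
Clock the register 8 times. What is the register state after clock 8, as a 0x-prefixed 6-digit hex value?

0xC23161

reg_0 = 0x316146
clock 1: out=0, reg = 0x18B0A3
clock 2: out=1, reg = 0x8C5851
clock 3: out=1, reg = 0x462C28
clock 4: out=0, reg = 0x231614
clock 5: out=0, reg = 0x118B0A
clock 6: out=0, reg = 0x08C585
clock 7: out=1, reg = 0x8462C2
clock 8: out=0, reg = 0xC23161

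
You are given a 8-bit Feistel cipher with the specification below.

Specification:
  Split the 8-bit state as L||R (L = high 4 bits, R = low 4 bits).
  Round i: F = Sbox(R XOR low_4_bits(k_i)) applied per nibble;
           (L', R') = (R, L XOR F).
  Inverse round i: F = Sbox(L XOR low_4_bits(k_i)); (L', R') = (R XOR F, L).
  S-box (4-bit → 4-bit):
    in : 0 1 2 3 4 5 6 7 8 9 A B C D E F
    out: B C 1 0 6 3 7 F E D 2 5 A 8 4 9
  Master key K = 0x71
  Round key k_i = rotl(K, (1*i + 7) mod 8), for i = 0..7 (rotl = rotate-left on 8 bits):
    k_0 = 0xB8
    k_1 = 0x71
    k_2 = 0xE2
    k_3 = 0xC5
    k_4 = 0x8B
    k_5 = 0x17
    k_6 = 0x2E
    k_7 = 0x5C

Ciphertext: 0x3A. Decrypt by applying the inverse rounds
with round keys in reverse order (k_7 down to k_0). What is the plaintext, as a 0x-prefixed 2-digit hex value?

0x92

s_0 = ciphertext = 0x3A
s_1 = InvRound(s_0, k_7) = 0x33
s_2 = InvRound(s_1, k_6) = 0xB3
s_3 = InvRound(s_2, k_5) = 0x9B
s_4 = InvRound(s_3, k_4) = 0xA9
s_5 = InvRound(s_4, k_3) = 0x0A
s_6 = InvRound(s_5, k_2) = 0xB0
s_7 = InvRound(s_6, k_1) = 0x2B
s_8 = InvRound(s_7, k_0) = 0x92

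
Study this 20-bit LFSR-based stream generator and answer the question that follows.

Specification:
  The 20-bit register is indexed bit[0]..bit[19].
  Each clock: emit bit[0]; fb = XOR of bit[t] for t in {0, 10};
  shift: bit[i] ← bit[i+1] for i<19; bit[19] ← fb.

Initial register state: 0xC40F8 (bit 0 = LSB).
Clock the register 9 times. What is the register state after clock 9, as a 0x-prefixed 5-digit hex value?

reg_0 = 0xC40F8
clock 1: out=0, reg = 0x6207C
clock 2: out=0, reg = 0x3103E
clock 3: out=0, reg = 0x1881F
clock 4: out=1, reg = 0x8C40F
clock 5: out=1, reg = 0x46207
clock 6: out=1, reg = 0xA3103
clock 7: out=1, reg = 0xD1881
clock 8: out=1, reg = 0xE8C40
clock 9: out=0, reg = 0xF4620

0xF4620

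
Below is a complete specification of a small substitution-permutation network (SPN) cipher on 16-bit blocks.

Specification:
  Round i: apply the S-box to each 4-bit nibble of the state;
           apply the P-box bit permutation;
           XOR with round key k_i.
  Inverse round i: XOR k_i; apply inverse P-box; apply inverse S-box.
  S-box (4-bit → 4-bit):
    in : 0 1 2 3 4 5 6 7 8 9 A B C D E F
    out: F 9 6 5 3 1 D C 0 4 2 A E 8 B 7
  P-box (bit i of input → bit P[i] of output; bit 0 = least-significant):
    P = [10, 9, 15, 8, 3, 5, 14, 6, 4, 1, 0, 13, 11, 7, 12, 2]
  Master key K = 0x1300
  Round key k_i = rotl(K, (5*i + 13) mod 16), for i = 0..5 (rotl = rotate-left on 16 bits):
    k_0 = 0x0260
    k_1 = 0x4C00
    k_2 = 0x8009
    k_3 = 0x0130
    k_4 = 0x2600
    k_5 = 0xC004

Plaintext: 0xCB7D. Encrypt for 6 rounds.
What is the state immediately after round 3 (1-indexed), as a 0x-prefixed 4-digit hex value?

0xC404

s_0 = plaintext = 0xCB7D
s_1 = Round(s_0, k_0) = 0x73A6
s_2 = Round(s_1, k_1) = 0xD935
s_3 = Round(s_2, k_2) = 0xC404
s_4 = Round(s_3, k_3) = 0x57CE
s_5 = Round(s_4, k_4) = 0x4961
s_6 = Round(s_5, k_5) = 0x8DCD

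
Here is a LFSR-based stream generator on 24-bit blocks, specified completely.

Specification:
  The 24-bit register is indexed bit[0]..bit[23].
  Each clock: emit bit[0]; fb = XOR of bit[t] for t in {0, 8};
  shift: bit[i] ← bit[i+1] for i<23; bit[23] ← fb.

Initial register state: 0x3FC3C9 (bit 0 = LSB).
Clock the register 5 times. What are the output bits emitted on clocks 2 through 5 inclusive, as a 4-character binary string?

reg_0 = 0x3FC3C9
clock 1: out=1, reg = 0x1FE1E4
clock 2: out=0, reg = 0x8FF0F2
clock 3: out=0, reg = 0x47F879
clock 4: out=1, reg = 0xA3FC3C
clock 5: out=0, reg = 0x51FE1E

0010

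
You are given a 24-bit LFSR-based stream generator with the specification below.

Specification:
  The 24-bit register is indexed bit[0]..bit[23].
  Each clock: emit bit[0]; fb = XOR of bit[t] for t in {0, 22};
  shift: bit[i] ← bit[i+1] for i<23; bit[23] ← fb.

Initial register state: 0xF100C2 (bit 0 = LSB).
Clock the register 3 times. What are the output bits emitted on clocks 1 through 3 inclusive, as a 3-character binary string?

010

reg_0 = 0xF100C2
clock 1: out=0, reg = 0xF88061
clock 2: out=1, reg = 0x7C4030
clock 3: out=0, reg = 0xBE2018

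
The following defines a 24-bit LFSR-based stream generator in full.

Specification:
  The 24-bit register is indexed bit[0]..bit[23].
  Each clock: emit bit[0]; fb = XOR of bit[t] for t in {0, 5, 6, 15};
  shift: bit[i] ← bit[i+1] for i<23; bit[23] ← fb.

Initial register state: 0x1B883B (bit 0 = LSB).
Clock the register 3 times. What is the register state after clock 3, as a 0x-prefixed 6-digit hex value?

reg_0 = 0x1B883B
clock 1: out=1, reg = 0x8DC41D
clock 2: out=1, reg = 0x46E20E
clock 3: out=0, reg = 0xA37107

0xA37107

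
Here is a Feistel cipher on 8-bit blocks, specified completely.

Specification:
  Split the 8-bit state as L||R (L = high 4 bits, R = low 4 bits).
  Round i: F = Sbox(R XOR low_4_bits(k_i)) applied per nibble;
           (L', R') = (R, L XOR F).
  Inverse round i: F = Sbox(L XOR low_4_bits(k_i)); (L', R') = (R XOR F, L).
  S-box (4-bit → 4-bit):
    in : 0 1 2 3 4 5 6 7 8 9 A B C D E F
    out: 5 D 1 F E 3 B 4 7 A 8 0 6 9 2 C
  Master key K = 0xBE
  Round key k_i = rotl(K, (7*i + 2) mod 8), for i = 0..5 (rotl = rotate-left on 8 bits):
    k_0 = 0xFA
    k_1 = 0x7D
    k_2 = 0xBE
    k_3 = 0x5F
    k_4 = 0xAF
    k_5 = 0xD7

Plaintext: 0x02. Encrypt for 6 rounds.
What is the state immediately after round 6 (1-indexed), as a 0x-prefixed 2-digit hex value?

0xB7

s_0 = plaintext = 0x02
s_1 = Round(s_0, k_0) = 0x27
s_2 = Round(s_1, k_1) = 0x7A
s_3 = Round(s_2, k_2) = 0xA9
s_4 = Round(s_3, k_3) = 0x91
s_5 = Round(s_4, k_4) = 0x1B
s_6 = Round(s_5, k_5) = 0xB7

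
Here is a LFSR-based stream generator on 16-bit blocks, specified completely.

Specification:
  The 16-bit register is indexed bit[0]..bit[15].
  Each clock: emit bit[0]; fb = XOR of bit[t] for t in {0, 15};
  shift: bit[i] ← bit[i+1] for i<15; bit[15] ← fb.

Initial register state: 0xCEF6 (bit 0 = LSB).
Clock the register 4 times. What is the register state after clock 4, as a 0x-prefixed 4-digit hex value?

0xDCEF

reg_0 = 0xCEF6
clock 1: out=0, reg = 0xE77B
clock 2: out=1, reg = 0x73BD
clock 3: out=1, reg = 0xB9DE
clock 4: out=0, reg = 0xDCEF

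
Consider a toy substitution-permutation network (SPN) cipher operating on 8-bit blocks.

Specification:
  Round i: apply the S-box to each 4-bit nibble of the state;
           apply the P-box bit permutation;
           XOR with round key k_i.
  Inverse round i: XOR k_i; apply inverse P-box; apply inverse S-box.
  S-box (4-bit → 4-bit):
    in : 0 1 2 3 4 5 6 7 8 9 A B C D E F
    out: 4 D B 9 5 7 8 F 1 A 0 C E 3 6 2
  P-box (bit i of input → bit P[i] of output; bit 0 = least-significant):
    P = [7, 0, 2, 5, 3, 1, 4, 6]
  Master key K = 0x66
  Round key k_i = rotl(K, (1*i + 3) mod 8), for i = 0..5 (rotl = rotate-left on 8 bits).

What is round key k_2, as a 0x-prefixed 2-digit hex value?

0xCC

K = 0x66
k_0 = rotl(K, (1*0+3) mod 8) = rotl(K, 3) = 0x33
k_1 = rotl(K, (1*1+3) mod 8) = rotl(K, 4) = 0x66
k_2 = rotl(K, (1*2+3) mod 8) = rotl(K, 5) = 0xCC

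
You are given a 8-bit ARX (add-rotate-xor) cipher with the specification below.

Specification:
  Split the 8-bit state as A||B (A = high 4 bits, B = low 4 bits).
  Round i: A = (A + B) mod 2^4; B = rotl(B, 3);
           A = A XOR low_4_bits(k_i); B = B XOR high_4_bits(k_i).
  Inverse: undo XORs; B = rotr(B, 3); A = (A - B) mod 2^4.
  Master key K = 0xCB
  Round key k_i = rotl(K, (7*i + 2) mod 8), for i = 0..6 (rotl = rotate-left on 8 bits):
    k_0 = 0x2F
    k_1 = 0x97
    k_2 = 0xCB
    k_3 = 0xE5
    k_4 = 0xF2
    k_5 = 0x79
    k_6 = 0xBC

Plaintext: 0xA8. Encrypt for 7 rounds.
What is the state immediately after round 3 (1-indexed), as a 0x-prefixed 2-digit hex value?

0x59

s_0 = plaintext = 0xA8
s_1 = Round(s_0, k_0) = 0xD6
s_2 = Round(s_1, k_1) = 0x4A
s_3 = Round(s_2, k_2) = 0x59
s_4 = Round(s_3, k_3) = 0xB2
s_5 = Round(s_4, k_4) = 0xFE
s_6 = Round(s_5, k_5) = 0x40
s_7 = Round(s_6, k_6) = 0x8B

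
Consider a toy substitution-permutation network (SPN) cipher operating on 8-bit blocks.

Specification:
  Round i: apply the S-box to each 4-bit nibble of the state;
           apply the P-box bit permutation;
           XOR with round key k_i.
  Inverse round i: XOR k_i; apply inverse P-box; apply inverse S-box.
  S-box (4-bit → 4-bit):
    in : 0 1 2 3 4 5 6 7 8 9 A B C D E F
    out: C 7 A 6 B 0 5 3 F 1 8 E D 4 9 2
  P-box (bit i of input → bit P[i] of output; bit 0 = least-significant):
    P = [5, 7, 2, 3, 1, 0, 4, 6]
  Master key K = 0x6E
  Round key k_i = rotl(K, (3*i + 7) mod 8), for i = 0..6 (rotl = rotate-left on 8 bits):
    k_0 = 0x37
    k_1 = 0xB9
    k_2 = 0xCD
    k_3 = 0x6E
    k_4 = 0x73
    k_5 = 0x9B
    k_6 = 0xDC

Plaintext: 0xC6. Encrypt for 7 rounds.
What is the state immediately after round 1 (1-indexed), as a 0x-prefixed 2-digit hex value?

0x41

s_0 = plaintext = 0xC6
s_1 = Round(s_0, k_0) = 0x41
s_2 = Round(s_1, k_1) = 0x5E
s_3 = Round(s_2, k_2) = 0xE5
s_4 = Round(s_3, k_3) = 0x2C
s_5 = Round(s_4, k_4) = 0x1E
s_6 = Round(s_5, k_5) = 0xA0
s_7 = Round(s_6, k_6) = 0x90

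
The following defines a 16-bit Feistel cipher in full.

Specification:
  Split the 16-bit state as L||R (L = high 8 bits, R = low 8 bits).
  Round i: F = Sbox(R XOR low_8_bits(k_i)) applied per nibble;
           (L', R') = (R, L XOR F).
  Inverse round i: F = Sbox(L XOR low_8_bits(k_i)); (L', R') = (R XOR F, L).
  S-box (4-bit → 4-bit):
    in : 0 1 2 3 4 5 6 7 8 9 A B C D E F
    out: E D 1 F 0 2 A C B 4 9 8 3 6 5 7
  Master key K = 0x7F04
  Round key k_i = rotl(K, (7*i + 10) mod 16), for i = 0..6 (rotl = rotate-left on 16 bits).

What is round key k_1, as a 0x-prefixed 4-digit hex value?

0xFE08

K = 0x7F04
k_0 = rotl(K, (7*0+10) mod 16) = rotl(K, 10) = 0x11FC
k_1 = rotl(K, (7*1+10) mod 16) = rotl(K, 1) = 0xFE08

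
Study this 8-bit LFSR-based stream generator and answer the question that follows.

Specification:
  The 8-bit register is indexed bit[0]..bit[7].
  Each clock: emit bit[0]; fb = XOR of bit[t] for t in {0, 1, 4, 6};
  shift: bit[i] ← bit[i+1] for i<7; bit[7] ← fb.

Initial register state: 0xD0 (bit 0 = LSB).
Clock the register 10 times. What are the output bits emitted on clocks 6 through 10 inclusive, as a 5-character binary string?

reg_0 = 0xD0
clock 1: out=0, reg = 0x68
clock 2: out=0, reg = 0xB4
clock 3: out=0, reg = 0xDA
clock 4: out=0, reg = 0xED
clock 5: out=1, reg = 0x76
clock 6: out=0, reg = 0xBB
clock 7: out=1, reg = 0xDD
clock 8: out=1, reg = 0xEE
clock 9: out=0, reg = 0x77
clock 10: out=1, reg = 0x3B

01101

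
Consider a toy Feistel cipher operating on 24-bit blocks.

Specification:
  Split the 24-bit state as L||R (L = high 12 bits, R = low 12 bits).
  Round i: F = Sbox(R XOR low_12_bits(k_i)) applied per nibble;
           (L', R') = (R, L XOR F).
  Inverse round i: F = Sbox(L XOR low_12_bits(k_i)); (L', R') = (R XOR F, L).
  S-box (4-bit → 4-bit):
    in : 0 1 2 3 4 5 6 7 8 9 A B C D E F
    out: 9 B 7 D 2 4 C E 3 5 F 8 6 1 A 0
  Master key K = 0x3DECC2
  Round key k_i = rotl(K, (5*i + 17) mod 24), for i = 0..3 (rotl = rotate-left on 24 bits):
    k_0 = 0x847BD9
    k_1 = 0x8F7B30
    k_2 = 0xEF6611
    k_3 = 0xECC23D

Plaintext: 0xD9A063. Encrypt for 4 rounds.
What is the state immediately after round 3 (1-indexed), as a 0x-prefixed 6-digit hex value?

s_0 = plaintext = 0xD9A063
s_1 = Round(s_0, k_0) = 0x063515
s_2 = Round(s_1, k_1) = 0x515A17
s_3 = Round(s_2, k_2) = 0xA17389
s_4 = Round(s_3, k_3) = 0x389195

0xA17389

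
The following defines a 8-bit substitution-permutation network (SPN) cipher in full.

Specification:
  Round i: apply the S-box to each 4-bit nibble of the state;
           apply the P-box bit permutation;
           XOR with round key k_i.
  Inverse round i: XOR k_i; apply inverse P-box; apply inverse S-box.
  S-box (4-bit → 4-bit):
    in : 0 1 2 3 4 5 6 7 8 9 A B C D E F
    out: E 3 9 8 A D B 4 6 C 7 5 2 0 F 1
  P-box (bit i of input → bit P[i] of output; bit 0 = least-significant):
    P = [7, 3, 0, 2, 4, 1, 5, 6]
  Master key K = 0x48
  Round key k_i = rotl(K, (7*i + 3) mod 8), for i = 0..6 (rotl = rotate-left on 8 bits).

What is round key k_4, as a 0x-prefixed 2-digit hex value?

0x24

K = 0x48
k_0 = rotl(K, (7*0+3) mod 8) = rotl(K, 3) = 0x42
k_1 = rotl(K, (7*1+3) mod 8) = rotl(K, 2) = 0x21
k_2 = rotl(K, (7*2+3) mod 8) = rotl(K, 1) = 0x90
k_3 = rotl(K, (7*3+3) mod 8) = rotl(K, 0) = 0x48
k_4 = rotl(K, (7*4+3) mod 8) = rotl(K, 7) = 0x24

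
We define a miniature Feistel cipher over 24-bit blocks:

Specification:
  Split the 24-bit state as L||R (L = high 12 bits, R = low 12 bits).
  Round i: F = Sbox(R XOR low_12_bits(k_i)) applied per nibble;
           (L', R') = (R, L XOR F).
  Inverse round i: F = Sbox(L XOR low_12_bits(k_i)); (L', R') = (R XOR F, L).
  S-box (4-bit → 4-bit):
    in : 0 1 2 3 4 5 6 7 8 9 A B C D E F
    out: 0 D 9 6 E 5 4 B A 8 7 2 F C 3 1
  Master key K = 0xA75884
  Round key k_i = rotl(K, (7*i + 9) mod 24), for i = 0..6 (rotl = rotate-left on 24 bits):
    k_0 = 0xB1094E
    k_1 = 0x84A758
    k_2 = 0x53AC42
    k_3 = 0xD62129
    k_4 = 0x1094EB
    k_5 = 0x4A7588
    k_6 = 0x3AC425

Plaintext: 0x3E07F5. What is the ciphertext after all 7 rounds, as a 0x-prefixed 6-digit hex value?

0x13A011

s_0 = plaintext = 0x3E07F5
s_1 = Round(s_0, k_0) = 0x7F50C2
s_2 = Round(s_1, k_1) = 0x0C2C72
s_3 = Round(s_2, k_2) = 0xC720A2
s_4 = Round(s_3, k_3) = 0x0A21D0
s_5 = Round(s_4, k_4) = 0x1D05C0
s_6 = Round(s_5, k_5) = 0x5C013A
s_7 = Round(s_6, k_6) = 0x13A011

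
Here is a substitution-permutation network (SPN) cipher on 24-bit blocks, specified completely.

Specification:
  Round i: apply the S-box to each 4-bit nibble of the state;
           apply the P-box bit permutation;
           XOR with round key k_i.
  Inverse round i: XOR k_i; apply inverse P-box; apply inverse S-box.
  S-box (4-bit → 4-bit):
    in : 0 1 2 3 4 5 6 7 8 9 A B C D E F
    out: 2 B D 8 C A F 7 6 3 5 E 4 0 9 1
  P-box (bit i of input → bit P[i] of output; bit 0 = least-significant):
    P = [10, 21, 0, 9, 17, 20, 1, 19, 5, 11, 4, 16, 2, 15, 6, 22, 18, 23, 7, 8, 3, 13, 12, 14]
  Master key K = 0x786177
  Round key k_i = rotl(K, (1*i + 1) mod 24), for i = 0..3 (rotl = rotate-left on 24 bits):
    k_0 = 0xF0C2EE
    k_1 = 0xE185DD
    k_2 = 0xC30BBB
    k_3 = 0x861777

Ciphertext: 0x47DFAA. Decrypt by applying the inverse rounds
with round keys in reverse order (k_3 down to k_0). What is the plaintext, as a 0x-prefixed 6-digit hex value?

s_0 = ciphertext = 0x47DFAA
s_1 = InvRound(s_0, k_3) = 0xE86BDC
s_2 = InvRound(s_1, k_2) = 0x5DAE28
s_3 = InvRound(s_2, k_1) = 0x06A75B
s_4 = InvRound(s_3, k_0) = 0x56EA97

0x56EA97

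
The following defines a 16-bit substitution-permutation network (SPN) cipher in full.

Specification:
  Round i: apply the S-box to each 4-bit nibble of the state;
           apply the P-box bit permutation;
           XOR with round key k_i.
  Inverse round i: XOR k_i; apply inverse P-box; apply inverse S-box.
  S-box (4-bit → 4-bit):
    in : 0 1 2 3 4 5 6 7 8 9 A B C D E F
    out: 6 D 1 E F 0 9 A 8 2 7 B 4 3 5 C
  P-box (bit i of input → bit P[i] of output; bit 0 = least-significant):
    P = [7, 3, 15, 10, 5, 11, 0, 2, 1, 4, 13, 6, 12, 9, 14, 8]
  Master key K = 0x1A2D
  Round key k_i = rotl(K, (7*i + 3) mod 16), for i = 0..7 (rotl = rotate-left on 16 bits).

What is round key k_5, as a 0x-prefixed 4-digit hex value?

K = 0x1A2D
k_0 = rotl(K, (7*0+3) mod 16) = rotl(K, 3) = 0xD168
k_1 = rotl(K, (7*1+3) mod 16) = rotl(K, 10) = 0xB468
k_2 = rotl(K, (7*2+3) mod 16) = rotl(K, 1) = 0x345A
k_3 = rotl(K, (7*3+3) mod 16) = rotl(K, 8) = 0x2D1A
k_4 = rotl(K, (7*4+3) mod 16) = rotl(K, 15) = 0x8D16
k_5 = rotl(K, (7*5+3) mod 16) = rotl(K, 6) = 0x8B46

0x8B46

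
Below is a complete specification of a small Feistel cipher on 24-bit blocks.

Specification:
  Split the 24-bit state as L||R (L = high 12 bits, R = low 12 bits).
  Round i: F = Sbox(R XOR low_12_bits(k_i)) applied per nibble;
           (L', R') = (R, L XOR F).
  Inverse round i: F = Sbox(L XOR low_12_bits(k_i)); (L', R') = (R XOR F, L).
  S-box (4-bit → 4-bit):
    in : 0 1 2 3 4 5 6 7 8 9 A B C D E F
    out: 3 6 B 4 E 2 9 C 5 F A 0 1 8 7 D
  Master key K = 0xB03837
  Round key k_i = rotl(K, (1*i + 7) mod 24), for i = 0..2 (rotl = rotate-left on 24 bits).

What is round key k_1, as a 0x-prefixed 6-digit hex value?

0x3837B0

K = 0xB03837
k_0 = rotl(K, (1*0+7) mod 24) = rotl(K, 7) = 0x1C1BD8
k_1 = rotl(K, (1*1+7) mod 24) = rotl(K, 8) = 0x3837B0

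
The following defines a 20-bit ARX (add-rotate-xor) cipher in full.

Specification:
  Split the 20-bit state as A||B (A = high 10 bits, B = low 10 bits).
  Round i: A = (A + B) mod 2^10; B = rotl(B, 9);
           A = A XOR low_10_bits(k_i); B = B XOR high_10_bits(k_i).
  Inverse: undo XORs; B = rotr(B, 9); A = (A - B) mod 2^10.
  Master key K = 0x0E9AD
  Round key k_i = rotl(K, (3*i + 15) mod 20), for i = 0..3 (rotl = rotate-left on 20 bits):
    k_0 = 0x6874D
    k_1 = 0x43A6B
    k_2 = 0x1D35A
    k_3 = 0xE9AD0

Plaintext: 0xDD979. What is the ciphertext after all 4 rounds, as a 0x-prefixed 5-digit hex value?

s_0 = plaintext = 0xDD979
s_1 = Round(s_0, k_0) = 0xE8B1D
s_2 = Round(s_1, k_1) = 0x35280
s_3 = Round(s_2, k_2) = 0x03934
s_4 = Round(s_3, k_3) = 0xE4B3C

0xE4B3C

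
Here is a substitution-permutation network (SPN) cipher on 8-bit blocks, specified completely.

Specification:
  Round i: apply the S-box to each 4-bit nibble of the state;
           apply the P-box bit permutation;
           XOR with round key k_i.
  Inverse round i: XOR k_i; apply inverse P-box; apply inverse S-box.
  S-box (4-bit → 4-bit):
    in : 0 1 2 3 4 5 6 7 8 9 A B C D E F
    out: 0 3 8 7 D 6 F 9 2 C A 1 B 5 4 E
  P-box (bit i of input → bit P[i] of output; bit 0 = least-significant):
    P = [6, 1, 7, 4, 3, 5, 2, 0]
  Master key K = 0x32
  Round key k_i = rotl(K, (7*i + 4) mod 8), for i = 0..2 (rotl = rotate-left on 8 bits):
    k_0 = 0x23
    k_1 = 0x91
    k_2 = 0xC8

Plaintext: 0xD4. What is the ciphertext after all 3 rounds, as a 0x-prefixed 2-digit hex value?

0x1B

s_0 = plaintext = 0xD4
s_1 = Round(s_0, k_0) = 0xFF
s_2 = Round(s_1, k_1) = 0x26
s_3 = Round(s_2, k_2) = 0x1B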